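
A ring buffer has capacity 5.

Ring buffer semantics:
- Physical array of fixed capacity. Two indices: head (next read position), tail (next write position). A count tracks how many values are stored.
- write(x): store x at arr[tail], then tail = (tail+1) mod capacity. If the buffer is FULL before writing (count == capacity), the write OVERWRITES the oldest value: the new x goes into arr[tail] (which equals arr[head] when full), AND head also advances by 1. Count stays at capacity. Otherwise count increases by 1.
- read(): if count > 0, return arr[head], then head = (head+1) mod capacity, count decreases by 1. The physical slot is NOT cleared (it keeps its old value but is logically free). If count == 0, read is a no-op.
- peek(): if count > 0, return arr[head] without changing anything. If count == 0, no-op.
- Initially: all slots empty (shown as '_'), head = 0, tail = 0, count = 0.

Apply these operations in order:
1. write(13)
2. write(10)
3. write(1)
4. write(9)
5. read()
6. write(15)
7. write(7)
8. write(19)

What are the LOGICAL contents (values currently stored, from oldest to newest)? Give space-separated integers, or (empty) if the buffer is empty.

After op 1 (write(13)): arr=[13 _ _ _ _] head=0 tail=1 count=1
After op 2 (write(10)): arr=[13 10 _ _ _] head=0 tail=2 count=2
After op 3 (write(1)): arr=[13 10 1 _ _] head=0 tail=3 count=3
After op 4 (write(9)): arr=[13 10 1 9 _] head=0 tail=4 count=4
After op 5 (read()): arr=[13 10 1 9 _] head=1 tail=4 count=3
After op 6 (write(15)): arr=[13 10 1 9 15] head=1 tail=0 count=4
After op 7 (write(7)): arr=[7 10 1 9 15] head=1 tail=1 count=5
After op 8 (write(19)): arr=[7 19 1 9 15] head=2 tail=2 count=5

Answer: 1 9 15 7 19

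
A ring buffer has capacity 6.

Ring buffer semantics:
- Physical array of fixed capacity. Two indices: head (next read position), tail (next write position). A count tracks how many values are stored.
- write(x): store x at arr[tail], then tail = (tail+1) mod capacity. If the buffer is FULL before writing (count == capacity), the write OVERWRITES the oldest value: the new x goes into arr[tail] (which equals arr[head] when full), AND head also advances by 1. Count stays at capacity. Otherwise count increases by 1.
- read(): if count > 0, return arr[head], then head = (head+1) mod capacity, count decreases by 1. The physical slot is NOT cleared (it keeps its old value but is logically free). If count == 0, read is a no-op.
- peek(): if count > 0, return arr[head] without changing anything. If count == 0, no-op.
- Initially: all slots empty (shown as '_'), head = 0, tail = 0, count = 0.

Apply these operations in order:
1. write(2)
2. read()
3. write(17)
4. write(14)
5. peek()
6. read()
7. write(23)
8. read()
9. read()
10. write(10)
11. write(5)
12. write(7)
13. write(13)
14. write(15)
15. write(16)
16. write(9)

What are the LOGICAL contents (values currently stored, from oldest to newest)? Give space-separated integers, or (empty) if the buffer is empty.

After op 1 (write(2)): arr=[2 _ _ _ _ _] head=0 tail=1 count=1
After op 2 (read()): arr=[2 _ _ _ _ _] head=1 tail=1 count=0
After op 3 (write(17)): arr=[2 17 _ _ _ _] head=1 tail=2 count=1
After op 4 (write(14)): arr=[2 17 14 _ _ _] head=1 tail=3 count=2
After op 5 (peek()): arr=[2 17 14 _ _ _] head=1 tail=3 count=2
After op 6 (read()): arr=[2 17 14 _ _ _] head=2 tail=3 count=1
After op 7 (write(23)): arr=[2 17 14 23 _ _] head=2 tail=4 count=2
After op 8 (read()): arr=[2 17 14 23 _ _] head=3 tail=4 count=1
After op 9 (read()): arr=[2 17 14 23 _ _] head=4 tail=4 count=0
After op 10 (write(10)): arr=[2 17 14 23 10 _] head=4 tail=5 count=1
After op 11 (write(5)): arr=[2 17 14 23 10 5] head=4 tail=0 count=2
After op 12 (write(7)): arr=[7 17 14 23 10 5] head=4 tail=1 count=3
After op 13 (write(13)): arr=[7 13 14 23 10 5] head=4 tail=2 count=4
After op 14 (write(15)): arr=[7 13 15 23 10 5] head=4 tail=3 count=5
After op 15 (write(16)): arr=[7 13 15 16 10 5] head=4 tail=4 count=6
After op 16 (write(9)): arr=[7 13 15 16 9 5] head=5 tail=5 count=6

Answer: 5 7 13 15 16 9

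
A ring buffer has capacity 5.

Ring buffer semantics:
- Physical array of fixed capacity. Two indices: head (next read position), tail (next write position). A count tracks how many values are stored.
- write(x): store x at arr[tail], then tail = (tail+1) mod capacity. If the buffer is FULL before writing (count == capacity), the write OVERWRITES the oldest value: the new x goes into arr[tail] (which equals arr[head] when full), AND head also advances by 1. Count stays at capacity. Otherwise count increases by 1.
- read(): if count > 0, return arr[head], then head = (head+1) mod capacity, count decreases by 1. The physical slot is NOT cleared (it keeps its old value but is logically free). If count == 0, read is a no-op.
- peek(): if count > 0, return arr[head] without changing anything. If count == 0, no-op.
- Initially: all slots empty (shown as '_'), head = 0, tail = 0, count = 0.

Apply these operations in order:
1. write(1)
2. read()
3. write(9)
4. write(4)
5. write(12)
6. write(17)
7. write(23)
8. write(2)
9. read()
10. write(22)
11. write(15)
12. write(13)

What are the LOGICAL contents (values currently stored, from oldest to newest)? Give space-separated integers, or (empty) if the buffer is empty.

Answer: 23 2 22 15 13

Derivation:
After op 1 (write(1)): arr=[1 _ _ _ _] head=0 tail=1 count=1
After op 2 (read()): arr=[1 _ _ _ _] head=1 tail=1 count=0
After op 3 (write(9)): arr=[1 9 _ _ _] head=1 tail=2 count=1
After op 4 (write(4)): arr=[1 9 4 _ _] head=1 tail=3 count=2
After op 5 (write(12)): arr=[1 9 4 12 _] head=1 tail=4 count=3
After op 6 (write(17)): arr=[1 9 4 12 17] head=1 tail=0 count=4
After op 7 (write(23)): arr=[23 9 4 12 17] head=1 tail=1 count=5
After op 8 (write(2)): arr=[23 2 4 12 17] head=2 tail=2 count=5
After op 9 (read()): arr=[23 2 4 12 17] head=3 tail=2 count=4
After op 10 (write(22)): arr=[23 2 22 12 17] head=3 tail=3 count=5
After op 11 (write(15)): arr=[23 2 22 15 17] head=4 tail=4 count=5
After op 12 (write(13)): arr=[23 2 22 15 13] head=0 tail=0 count=5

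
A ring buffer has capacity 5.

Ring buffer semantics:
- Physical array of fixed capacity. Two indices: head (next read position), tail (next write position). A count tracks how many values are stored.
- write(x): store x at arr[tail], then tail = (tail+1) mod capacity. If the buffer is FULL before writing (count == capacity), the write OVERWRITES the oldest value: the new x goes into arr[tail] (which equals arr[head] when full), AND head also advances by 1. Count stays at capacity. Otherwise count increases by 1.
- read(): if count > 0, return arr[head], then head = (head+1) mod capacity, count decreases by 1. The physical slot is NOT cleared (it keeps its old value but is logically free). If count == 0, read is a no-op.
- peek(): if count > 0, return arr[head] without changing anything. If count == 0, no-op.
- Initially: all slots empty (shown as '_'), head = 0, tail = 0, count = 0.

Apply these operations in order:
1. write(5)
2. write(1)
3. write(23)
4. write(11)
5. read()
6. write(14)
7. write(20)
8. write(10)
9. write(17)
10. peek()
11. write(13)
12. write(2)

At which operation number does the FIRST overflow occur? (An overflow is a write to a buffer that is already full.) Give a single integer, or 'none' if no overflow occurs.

After op 1 (write(5)): arr=[5 _ _ _ _] head=0 tail=1 count=1
After op 2 (write(1)): arr=[5 1 _ _ _] head=0 tail=2 count=2
After op 3 (write(23)): arr=[5 1 23 _ _] head=0 tail=3 count=3
After op 4 (write(11)): arr=[5 1 23 11 _] head=0 tail=4 count=4
After op 5 (read()): arr=[5 1 23 11 _] head=1 tail=4 count=3
After op 6 (write(14)): arr=[5 1 23 11 14] head=1 tail=0 count=4
After op 7 (write(20)): arr=[20 1 23 11 14] head=1 tail=1 count=5
After op 8 (write(10)): arr=[20 10 23 11 14] head=2 tail=2 count=5
After op 9 (write(17)): arr=[20 10 17 11 14] head=3 tail=3 count=5
After op 10 (peek()): arr=[20 10 17 11 14] head=3 tail=3 count=5
After op 11 (write(13)): arr=[20 10 17 13 14] head=4 tail=4 count=5
After op 12 (write(2)): arr=[20 10 17 13 2] head=0 tail=0 count=5

Answer: 8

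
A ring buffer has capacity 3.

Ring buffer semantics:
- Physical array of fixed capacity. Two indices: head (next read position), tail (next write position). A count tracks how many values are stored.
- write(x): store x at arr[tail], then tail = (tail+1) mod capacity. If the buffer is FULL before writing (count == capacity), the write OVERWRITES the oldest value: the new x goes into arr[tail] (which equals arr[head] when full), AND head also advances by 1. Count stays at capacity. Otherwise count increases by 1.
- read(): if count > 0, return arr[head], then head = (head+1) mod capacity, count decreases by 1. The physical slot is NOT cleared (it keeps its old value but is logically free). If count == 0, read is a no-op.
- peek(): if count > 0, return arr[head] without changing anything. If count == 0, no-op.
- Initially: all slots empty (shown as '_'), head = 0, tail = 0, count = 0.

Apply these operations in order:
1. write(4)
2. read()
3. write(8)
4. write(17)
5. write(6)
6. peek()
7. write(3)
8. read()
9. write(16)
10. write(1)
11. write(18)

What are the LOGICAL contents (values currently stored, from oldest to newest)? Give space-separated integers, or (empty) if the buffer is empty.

Answer: 16 1 18

Derivation:
After op 1 (write(4)): arr=[4 _ _] head=0 tail=1 count=1
After op 2 (read()): arr=[4 _ _] head=1 tail=1 count=0
After op 3 (write(8)): arr=[4 8 _] head=1 tail=2 count=1
After op 4 (write(17)): arr=[4 8 17] head=1 tail=0 count=2
After op 5 (write(6)): arr=[6 8 17] head=1 tail=1 count=3
After op 6 (peek()): arr=[6 8 17] head=1 tail=1 count=3
After op 7 (write(3)): arr=[6 3 17] head=2 tail=2 count=3
After op 8 (read()): arr=[6 3 17] head=0 tail=2 count=2
After op 9 (write(16)): arr=[6 3 16] head=0 tail=0 count=3
After op 10 (write(1)): arr=[1 3 16] head=1 tail=1 count=3
After op 11 (write(18)): arr=[1 18 16] head=2 tail=2 count=3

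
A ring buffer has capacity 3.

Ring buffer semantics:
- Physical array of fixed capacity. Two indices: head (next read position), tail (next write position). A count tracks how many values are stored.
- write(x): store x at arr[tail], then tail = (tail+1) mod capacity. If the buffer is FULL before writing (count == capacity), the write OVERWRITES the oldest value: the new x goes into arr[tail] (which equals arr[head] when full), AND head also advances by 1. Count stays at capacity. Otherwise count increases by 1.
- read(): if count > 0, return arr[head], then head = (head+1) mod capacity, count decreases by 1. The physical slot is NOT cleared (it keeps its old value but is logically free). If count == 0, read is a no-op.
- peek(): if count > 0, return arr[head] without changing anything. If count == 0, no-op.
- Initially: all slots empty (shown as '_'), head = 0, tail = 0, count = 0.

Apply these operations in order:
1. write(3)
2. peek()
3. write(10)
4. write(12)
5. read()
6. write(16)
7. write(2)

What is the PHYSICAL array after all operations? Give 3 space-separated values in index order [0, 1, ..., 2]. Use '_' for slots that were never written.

After op 1 (write(3)): arr=[3 _ _] head=0 tail=1 count=1
After op 2 (peek()): arr=[3 _ _] head=0 tail=1 count=1
After op 3 (write(10)): arr=[3 10 _] head=0 tail=2 count=2
After op 4 (write(12)): arr=[3 10 12] head=0 tail=0 count=3
After op 5 (read()): arr=[3 10 12] head=1 tail=0 count=2
After op 6 (write(16)): arr=[16 10 12] head=1 tail=1 count=3
After op 7 (write(2)): arr=[16 2 12] head=2 tail=2 count=3

Answer: 16 2 12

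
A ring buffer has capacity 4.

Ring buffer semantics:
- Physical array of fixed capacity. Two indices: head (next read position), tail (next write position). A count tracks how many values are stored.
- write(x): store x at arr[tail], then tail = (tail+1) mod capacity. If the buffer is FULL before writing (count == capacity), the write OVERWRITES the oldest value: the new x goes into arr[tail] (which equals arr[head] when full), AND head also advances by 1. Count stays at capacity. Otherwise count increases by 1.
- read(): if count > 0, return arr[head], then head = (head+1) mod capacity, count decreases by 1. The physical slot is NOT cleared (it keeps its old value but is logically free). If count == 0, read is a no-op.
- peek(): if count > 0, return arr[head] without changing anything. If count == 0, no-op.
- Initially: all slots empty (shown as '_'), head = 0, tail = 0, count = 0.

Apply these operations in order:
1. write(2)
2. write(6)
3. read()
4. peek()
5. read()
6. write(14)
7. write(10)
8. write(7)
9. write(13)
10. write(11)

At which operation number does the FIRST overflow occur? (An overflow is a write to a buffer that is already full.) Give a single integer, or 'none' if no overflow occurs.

Answer: 10

Derivation:
After op 1 (write(2)): arr=[2 _ _ _] head=0 tail=1 count=1
After op 2 (write(6)): arr=[2 6 _ _] head=0 tail=2 count=2
After op 3 (read()): arr=[2 6 _ _] head=1 tail=2 count=1
After op 4 (peek()): arr=[2 6 _ _] head=1 tail=2 count=1
After op 5 (read()): arr=[2 6 _ _] head=2 tail=2 count=0
After op 6 (write(14)): arr=[2 6 14 _] head=2 tail=3 count=1
After op 7 (write(10)): arr=[2 6 14 10] head=2 tail=0 count=2
After op 8 (write(7)): arr=[7 6 14 10] head=2 tail=1 count=3
After op 9 (write(13)): arr=[7 13 14 10] head=2 tail=2 count=4
After op 10 (write(11)): arr=[7 13 11 10] head=3 tail=3 count=4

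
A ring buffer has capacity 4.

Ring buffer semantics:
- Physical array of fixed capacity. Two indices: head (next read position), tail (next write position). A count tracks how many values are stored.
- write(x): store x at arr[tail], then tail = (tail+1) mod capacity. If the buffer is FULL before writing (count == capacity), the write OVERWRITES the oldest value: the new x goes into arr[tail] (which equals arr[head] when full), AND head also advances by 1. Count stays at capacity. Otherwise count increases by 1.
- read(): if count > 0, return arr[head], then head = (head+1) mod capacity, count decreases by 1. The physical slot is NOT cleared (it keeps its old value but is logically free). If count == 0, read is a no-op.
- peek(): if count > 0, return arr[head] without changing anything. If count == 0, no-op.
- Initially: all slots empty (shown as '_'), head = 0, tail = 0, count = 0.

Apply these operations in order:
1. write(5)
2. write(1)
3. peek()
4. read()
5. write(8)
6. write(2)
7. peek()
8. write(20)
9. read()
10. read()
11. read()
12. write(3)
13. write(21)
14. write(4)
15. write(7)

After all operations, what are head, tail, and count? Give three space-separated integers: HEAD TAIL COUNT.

After op 1 (write(5)): arr=[5 _ _ _] head=0 tail=1 count=1
After op 2 (write(1)): arr=[5 1 _ _] head=0 tail=2 count=2
After op 3 (peek()): arr=[5 1 _ _] head=0 tail=2 count=2
After op 4 (read()): arr=[5 1 _ _] head=1 tail=2 count=1
After op 5 (write(8)): arr=[5 1 8 _] head=1 tail=3 count=2
After op 6 (write(2)): arr=[5 1 8 2] head=1 tail=0 count=3
After op 7 (peek()): arr=[5 1 8 2] head=1 tail=0 count=3
After op 8 (write(20)): arr=[20 1 8 2] head=1 tail=1 count=4
After op 9 (read()): arr=[20 1 8 2] head=2 tail=1 count=3
After op 10 (read()): arr=[20 1 8 2] head=3 tail=1 count=2
After op 11 (read()): arr=[20 1 8 2] head=0 tail=1 count=1
After op 12 (write(3)): arr=[20 3 8 2] head=0 tail=2 count=2
After op 13 (write(21)): arr=[20 3 21 2] head=0 tail=3 count=3
After op 14 (write(4)): arr=[20 3 21 4] head=0 tail=0 count=4
After op 15 (write(7)): arr=[7 3 21 4] head=1 tail=1 count=4

Answer: 1 1 4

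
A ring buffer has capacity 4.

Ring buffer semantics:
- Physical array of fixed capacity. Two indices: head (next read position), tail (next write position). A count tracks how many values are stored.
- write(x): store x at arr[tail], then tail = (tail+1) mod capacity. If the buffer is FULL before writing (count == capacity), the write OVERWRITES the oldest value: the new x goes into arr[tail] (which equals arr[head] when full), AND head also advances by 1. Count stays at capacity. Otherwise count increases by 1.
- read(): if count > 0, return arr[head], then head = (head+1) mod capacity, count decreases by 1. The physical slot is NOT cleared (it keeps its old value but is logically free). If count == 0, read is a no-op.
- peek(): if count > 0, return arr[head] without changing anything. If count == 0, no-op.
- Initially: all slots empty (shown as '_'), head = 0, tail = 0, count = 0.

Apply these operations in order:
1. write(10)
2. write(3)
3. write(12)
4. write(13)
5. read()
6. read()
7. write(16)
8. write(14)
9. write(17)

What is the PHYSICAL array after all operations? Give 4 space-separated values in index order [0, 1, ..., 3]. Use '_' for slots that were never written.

After op 1 (write(10)): arr=[10 _ _ _] head=0 tail=1 count=1
After op 2 (write(3)): arr=[10 3 _ _] head=0 tail=2 count=2
After op 3 (write(12)): arr=[10 3 12 _] head=0 tail=3 count=3
After op 4 (write(13)): arr=[10 3 12 13] head=0 tail=0 count=4
After op 5 (read()): arr=[10 3 12 13] head=1 tail=0 count=3
After op 6 (read()): arr=[10 3 12 13] head=2 tail=0 count=2
After op 7 (write(16)): arr=[16 3 12 13] head=2 tail=1 count=3
After op 8 (write(14)): arr=[16 14 12 13] head=2 tail=2 count=4
After op 9 (write(17)): arr=[16 14 17 13] head=3 tail=3 count=4

Answer: 16 14 17 13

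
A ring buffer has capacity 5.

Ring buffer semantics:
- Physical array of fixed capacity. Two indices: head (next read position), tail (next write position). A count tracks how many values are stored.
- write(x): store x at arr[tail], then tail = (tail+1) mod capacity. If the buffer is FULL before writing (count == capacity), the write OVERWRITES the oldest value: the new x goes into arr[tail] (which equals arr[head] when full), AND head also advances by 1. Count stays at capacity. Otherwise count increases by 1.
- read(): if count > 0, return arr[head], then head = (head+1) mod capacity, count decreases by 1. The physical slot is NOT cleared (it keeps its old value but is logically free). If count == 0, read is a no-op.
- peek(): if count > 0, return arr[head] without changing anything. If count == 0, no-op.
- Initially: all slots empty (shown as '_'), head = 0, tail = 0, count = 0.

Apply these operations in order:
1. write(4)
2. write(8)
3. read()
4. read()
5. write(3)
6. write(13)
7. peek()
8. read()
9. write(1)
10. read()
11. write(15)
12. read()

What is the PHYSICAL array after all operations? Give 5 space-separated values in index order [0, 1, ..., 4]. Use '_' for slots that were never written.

Answer: 15 8 3 13 1

Derivation:
After op 1 (write(4)): arr=[4 _ _ _ _] head=0 tail=1 count=1
After op 2 (write(8)): arr=[4 8 _ _ _] head=0 tail=2 count=2
After op 3 (read()): arr=[4 8 _ _ _] head=1 tail=2 count=1
After op 4 (read()): arr=[4 8 _ _ _] head=2 tail=2 count=0
After op 5 (write(3)): arr=[4 8 3 _ _] head=2 tail=3 count=1
After op 6 (write(13)): arr=[4 8 3 13 _] head=2 tail=4 count=2
After op 7 (peek()): arr=[4 8 3 13 _] head=2 tail=4 count=2
After op 8 (read()): arr=[4 8 3 13 _] head=3 tail=4 count=1
After op 9 (write(1)): arr=[4 8 3 13 1] head=3 tail=0 count=2
After op 10 (read()): arr=[4 8 3 13 1] head=4 tail=0 count=1
After op 11 (write(15)): arr=[15 8 3 13 1] head=4 tail=1 count=2
After op 12 (read()): arr=[15 8 3 13 1] head=0 tail=1 count=1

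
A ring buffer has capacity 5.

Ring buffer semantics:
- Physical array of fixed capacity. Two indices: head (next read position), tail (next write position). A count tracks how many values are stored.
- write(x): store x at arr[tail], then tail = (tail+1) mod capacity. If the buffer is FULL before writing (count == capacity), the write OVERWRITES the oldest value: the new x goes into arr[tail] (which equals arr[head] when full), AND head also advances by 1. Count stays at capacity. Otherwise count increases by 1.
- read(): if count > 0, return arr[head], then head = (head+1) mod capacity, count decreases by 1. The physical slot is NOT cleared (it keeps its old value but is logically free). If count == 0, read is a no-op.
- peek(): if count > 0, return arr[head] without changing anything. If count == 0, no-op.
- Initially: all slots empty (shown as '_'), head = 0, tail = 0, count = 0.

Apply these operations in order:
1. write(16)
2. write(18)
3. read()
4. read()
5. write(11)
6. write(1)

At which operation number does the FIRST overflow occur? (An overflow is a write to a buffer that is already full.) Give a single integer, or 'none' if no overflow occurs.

Answer: none

Derivation:
After op 1 (write(16)): arr=[16 _ _ _ _] head=0 tail=1 count=1
After op 2 (write(18)): arr=[16 18 _ _ _] head=0 tail=2 count=2
After op 3 (read()): arr=[16 18 _ _ _] head=1 tail=2 count=1
After op 4 (read()): arr=[16 18 _ _ _] head=2 tail=2 count=0
After op 5 (write(11)): arr=[16 18 11 _ _] head=2 tail=3 count=1
After op 6 (write(1)): arr=[16 18 11 1 _] head=2 tail=4 count=2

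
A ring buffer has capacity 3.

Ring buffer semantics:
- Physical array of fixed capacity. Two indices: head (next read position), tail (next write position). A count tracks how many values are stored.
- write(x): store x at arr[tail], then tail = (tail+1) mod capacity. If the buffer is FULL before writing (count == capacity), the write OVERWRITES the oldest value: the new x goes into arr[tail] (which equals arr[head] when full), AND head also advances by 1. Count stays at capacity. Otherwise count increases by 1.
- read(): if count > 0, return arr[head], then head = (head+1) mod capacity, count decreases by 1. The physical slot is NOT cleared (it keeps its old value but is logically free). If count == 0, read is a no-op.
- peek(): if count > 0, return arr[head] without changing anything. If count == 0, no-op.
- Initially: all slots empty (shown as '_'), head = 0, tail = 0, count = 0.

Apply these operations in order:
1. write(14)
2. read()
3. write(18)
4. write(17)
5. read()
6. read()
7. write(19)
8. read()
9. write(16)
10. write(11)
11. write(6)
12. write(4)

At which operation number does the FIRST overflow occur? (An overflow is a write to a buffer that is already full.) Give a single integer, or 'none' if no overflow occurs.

After op 1 (write(14)): arr=[14 _ _] head=0 tail=1 count=1
After op 2 (read()): arr=[14 _ _] head=1 tail=1 count=0
After op 3 (write(18)): arr=[14 18 _] head=1 tail=2 count=1
After op 4 (write(17)): arr=[14 18 17] head=1 tail=0 count=2
After op 5 (read()): arr=[14 18 17] head=2 tail=0 count=1
After op 6 (read()): arr=[14 18 17] head=0 tail=0 count=0
After op 7 (write(19)): arr=[19 18 17] head=0 tail=1 count=1
After op 8 (read()): arr=[19 18 17] head=1 tail=1 count=0
After op 9 (write(16)): arr=[19 16 17] head=1 tail=2 count=1
After op 10 (write(11)): arr=[19 16 11] head=1 tail=0 count=2
After op 11 (write(6)): arr=[6 16 11] head=1 tail=1 count=3
After op 12 (write(4)): arr=[6 4 11] head=2 tail=2 count=3

Answer: 12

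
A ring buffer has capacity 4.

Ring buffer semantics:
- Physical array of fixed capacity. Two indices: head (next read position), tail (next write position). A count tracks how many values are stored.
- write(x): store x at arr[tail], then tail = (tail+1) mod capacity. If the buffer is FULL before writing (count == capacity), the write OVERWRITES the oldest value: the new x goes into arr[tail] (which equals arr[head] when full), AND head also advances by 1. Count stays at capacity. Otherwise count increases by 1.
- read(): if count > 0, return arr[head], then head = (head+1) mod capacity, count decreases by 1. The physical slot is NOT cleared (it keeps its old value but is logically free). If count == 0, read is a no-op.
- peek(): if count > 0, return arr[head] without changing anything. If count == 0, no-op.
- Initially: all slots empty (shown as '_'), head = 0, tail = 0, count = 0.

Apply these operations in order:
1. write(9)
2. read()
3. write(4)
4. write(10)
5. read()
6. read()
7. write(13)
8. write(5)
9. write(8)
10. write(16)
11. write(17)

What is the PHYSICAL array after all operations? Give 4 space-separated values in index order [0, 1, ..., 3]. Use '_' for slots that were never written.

After op 1 (write(9)): arr=[9 _ _ _] head=0 tail=1 count=1
After op 2 (read()): arr=[9 _ _ _] head=1 tail=1 count=0
After op 3 (write(4)): arr=[9 4 _ _] head=1 tail=2 count=1
After op 4 (write(10)): arr=[9 4 10 _] head=1 tail=3 count=2
After op 5 (read()): arr=[9 4 10 _] head=2 tail=3 count=1
After op 6 (read()): arr=[9 4 10 _] head=3 tail=3 count=0
After op 7 (write(13)): arr=[9 4 10 13] head=3 tail=0 count=1
After op 8 (write(5)): arr=[5 4 10 13] head=3 tail=1 count=2
After op 9 (write(8)): arr=[5 8 10 13] head=3 tail=2 count=3
After op 10 (write(16)): arr=[5 8 16 13] head=3 tail=3 count=4
After op 11 (write(17)): arr=[5 8 16 17] head=0 tail=0 count=4

Answer: 5 8 16 17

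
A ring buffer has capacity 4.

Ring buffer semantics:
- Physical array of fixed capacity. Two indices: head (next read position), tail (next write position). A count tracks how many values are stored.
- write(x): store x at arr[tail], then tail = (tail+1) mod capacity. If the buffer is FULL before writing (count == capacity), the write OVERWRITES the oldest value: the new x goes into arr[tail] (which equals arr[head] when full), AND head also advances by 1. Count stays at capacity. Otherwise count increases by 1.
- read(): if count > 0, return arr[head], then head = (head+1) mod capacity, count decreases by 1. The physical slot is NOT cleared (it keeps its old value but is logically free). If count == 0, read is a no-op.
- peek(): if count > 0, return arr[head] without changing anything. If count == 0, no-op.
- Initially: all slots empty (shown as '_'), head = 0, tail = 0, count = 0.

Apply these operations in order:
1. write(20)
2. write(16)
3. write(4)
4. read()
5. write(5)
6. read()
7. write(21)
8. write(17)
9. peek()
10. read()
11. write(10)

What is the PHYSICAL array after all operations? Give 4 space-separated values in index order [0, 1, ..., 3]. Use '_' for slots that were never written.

Answer: 21 17 10 5

Derivation:
After op 1 (write(20)): arr=[20 _ _ _] head=0 tail=1 count=1
After op 2 (write(16)): arr=[20 16 _ _] head=0 tail=2 count=2
After op 3 (write(4)): arr=[20 16 4 _] head=0 tail=3 count=3
After op 4 (read()): arr=[20 16 4 _] head=1 tail=3 count=2
After op 5 (write(5)): arr=[20 16 4 5] head=1 tail=0 count=3
After op 6 (read()): arr=[20 16 4 5] head=2 tail=0 count=2
After op 7 (write(21)): arr=[21 16 4 5] head=2 tail=1 count=3
After op 8 (write(17)): arr=[21 17 4 5] head=2 tail=2 count=4
After op 9 (peek()): arr=[21 17 4 5] head=2 tail=2 count=4
After op 10 (read()): arr=[21 17 4 5] head=3 tail=2 count=3
After op 11 (write(10)): arr=[21 17 10 5] head=3 tail=3 count=4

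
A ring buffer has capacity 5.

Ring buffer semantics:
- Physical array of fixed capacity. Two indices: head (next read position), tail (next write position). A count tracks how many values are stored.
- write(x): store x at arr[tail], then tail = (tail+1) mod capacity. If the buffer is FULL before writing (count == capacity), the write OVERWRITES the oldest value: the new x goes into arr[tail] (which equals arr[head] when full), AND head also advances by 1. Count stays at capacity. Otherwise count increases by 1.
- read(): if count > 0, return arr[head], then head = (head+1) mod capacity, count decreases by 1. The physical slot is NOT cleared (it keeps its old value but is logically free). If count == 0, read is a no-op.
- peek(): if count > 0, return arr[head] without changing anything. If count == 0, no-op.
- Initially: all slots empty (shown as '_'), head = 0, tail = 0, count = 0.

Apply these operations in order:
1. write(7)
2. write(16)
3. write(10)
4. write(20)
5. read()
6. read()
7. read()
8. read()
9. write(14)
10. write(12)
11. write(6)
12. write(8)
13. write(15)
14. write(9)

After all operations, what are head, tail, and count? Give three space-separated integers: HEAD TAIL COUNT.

After op 1 (write(7)): arr=[7 _ _ _ _] head=0 tail=1 count=1
After op 2 (write(16)): arr=[7 16 _ _ _] head=0 tail=2 count=2
After op 3 (write(10)): arr=[7 16 10 _ _] head=0 tail=3 count=3
After op 4 (write(20)): arr=[7 16 10 20 _] head=0 tail=4 count=4
After op 5 (read()): arr=[7 16 10 20 _] head=1 tail=4 count=3
After op 6 (read()): arr=[7 16 10 20 _] head=2 tail=4 count=2
After op 7 (read()): arr=[7 16 10 20 _] head=3 tail=4 count=1
After op 8 (read()): arr=[7 16 10 20 _] head=4 tail=4 count=0
After op 9 (write(14)): arr=[7 16 10 20 14] head=4 tail=0 count=1
After op 10 (write(12)): arr=[12 16 10 20 14] head=4 tail=1 count=2
After op 11 (write(6)): arr=[12 6 10 20 14] head=4 tail=2 count=3
After op 12 (write(8)): arr=[12 6 8 20 14] head=4 tail=3 count=4
After op 13 (write(15)): arr=[12 6 8 15 14] head=4 tail=4 count=5
After op 14 (write(9)): arr=[12 6 8 15 9] head=0 tail=0 count=5

Answer: 0 0 5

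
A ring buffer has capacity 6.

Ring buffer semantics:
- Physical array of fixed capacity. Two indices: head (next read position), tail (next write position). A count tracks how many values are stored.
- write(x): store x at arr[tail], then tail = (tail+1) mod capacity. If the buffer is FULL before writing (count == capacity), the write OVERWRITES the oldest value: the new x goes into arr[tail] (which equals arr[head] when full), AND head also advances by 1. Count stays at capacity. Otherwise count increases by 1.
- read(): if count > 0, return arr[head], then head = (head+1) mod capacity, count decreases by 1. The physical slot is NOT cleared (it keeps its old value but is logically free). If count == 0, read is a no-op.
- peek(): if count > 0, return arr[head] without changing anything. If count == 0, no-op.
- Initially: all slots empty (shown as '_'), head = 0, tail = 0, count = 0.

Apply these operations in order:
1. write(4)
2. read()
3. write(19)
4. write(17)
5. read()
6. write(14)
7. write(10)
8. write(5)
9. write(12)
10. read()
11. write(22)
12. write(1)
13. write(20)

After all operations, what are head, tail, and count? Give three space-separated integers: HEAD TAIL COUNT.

After op 1 (write(4)): arr=[4 _ _ _ _ _] head=0 tail=1 count=1
After op 2 (read()): arr=[4 _ _ _ _ _] head=1 tail=1 count=0
After op 3 (write(19)): arr=[4 19 _ _ _ _] head=1 tail=2 count=1
After op 4 (write(17)): arr=[4 19 17 _ _ _] head=1 tail=3 count=2
After op 5 (read()): arr=[4 19 17 _ _ _] head=2 tail=3 count=1
After op 6 (write(14)): arr=[4 19 17 14 _ _] head=2 tail=4 count=2
After op 7 (write(10)): arr=[4 19 17 14 10 _] head=2 tail=5 count=3
After op 8 (write(5)): arr=[4 19 17 14 10 5] head=2 tail=0 count=4
After op 9 (write(12)): arr=[12 19 17 14 10 5] head=2 tail=1 count=5
After op 10 (read()): arr=[12 19 17 14 10 5] head=3 tail=1 count=4
After op 11 (write(22)): arr=[12 22 17 14 10 5] head=3 tail=2 count=5
After op 12 (write(1)): arr=[12 22 1 14 10 5] head=3 tail=3 count=6
After op 13 (write(20)): arr=[12 22 1 20 10 5] head=4 tail=4 count=6

Answer: 4 4 6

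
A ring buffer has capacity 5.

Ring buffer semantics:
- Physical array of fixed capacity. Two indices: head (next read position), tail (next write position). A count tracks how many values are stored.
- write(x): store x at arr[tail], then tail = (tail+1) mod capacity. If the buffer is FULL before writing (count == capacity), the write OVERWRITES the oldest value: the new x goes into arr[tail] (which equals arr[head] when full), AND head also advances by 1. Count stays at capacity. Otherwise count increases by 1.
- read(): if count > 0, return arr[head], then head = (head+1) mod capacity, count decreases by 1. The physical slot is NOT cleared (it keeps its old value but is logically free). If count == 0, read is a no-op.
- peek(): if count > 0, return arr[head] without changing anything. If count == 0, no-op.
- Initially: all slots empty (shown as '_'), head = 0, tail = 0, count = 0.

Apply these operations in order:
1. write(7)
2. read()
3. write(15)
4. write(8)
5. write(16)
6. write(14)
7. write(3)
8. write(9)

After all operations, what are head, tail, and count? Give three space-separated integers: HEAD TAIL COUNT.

After op 1 (write(7)): arr=[7 _ _ _ _] head=0 tail=1 count=1
After op 2 (read()): arr=[7 _ _ _ _] head=1 tail=1 count=0
After op 3 (write(15)): arr=[7 15 _ _ _] head=1 tail=2 count=1
After op 4 (write(8)): arr=[7 15 8 _ _] head=1 tail=3 count=2
After op 5 (write(16)): arr=[7 15 8 16 _] head=1 tail=4 count=3
After op 6 (write(14)): arr=[7 15 8 16 14] head=1 tail=0 count=4
After op 7 (write(3)): arr=[3 15 8 16 14] head=1 tail=1 count=5
After op 8 (write(9)): arr=[3 9 8 16 14] head=2 tail=2 count=5

Answer: 2 2 5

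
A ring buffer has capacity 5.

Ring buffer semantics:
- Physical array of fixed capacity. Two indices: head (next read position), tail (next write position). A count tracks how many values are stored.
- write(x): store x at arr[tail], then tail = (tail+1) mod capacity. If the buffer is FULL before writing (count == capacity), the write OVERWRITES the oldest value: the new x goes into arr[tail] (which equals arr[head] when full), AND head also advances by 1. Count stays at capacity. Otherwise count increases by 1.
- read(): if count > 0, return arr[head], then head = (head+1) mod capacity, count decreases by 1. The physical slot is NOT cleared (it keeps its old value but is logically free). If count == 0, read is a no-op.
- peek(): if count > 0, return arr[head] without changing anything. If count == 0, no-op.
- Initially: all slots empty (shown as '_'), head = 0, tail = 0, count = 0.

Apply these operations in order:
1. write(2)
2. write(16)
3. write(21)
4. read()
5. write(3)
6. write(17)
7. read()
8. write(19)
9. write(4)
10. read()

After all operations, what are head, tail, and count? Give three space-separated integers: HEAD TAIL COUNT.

Answer: 3 2 4

Derivation:
After op 1 (write(2)): arr=[2 _ _ _ _] head=0 tail=1 count=1
After op 2 (write(16)): arr=[2 16 _ _ _] head=0 tail=2 count=2
After op 3 (write(21)): arr=[2 16 21 _ _] head=0 tail=3 count=3
After op 4 (read()): arr=[2 16 21 _ _] head=1 tail=3 count=2
After op 5 (write(3)): arr=[2 16 21 3 _] head=1 tail=4 count=3
After op 6 (write(17)): arr=[2 16 21 3 17] head=1 tail=0 count=4
After op 7 (read()): arr=[2 16 21 3 17] head=2 tail=0 count=3
After op 8 (write(19)): arr=[19 16 21 3 17] head=2 tail=1 count=4
After op 9 (write(4)): arr=[19 4 21 3 17] head=2 tail=2 count=5
After op 10 (read()): arr=[19 4 21 3 17] head=3 tail=2 count=4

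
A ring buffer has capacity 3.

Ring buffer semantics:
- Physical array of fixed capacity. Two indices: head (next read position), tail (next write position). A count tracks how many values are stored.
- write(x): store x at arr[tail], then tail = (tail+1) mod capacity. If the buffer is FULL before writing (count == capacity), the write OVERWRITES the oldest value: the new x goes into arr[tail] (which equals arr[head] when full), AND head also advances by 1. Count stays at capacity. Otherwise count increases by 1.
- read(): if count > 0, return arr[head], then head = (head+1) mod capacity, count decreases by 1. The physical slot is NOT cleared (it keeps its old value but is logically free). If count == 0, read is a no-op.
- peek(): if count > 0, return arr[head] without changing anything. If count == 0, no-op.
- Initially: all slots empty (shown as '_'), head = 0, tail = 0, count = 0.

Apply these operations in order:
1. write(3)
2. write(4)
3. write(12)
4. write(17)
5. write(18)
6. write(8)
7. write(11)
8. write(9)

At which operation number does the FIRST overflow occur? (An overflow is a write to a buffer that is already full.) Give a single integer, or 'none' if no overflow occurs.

Answer: 4

Derivation:
After op 1 (write(3)): arr=[3 _ _] head=0 tail=1 count=1
After op 2 (write(4)): arr=[3 4 _] head=0 tail=2 count=2
After op 3 (write(12)): arr=[3 4 12] head=0 tail=0 count=3
After op 4 (write(17)): arr=[17 4 12] head=1 tail=1 count=3
After op 5 (write(18)): arr=[17 18 12] head=2 tail=2 count=3
After op 6 (write(8)): arr=[17 18 8] head=0 tail=0 count=3
After op 7 (write(11)): arr=[11 18 8] head=1 tail=1 count=3
After op 8 (write(9)): arr=[11 9 8] head=2 tail=2 count=3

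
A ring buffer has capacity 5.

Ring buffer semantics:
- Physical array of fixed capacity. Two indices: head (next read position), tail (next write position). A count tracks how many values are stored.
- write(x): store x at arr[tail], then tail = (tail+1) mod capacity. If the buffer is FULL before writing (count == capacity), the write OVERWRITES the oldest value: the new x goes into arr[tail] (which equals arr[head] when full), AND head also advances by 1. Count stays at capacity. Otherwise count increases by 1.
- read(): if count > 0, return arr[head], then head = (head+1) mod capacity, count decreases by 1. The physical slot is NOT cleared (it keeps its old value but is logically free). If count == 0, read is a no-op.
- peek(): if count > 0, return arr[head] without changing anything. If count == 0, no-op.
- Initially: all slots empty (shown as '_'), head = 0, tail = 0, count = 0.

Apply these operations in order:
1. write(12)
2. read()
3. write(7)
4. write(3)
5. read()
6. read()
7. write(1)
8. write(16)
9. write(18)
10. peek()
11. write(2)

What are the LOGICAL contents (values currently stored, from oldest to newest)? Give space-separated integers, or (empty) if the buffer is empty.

After op 1 (write(12)): arr=[12 _ _ _ _] head=0 tail=1 count=1
After op 2 (read()): arr=[12 _ _ _ _] head=1 tail=1 count=0
After op 3 (write(7)): arr=[12 7 _ _ _] head=1 tail=2 count=1
After op 4 (write(3)): arr=[12 7 3 _ _] head=1 tail=3 count=2
After op 5 (read()): arr=[12 7 3 _ _] head=2 tail=3 count=1
After op 6 (read()): arr=[12 7 3 _ _] head=3 tail=3 count=0
After op 7 (write(1)): arr=[12 7 3 1 _] head=3 tail=4 count=1
After op 8 (write(16)): arr=[12 7 3 1 16] head=3 tail=0 count=2
After op 9 (write(18)): arr=[18 7 3 1 16] head=3 tail=1 count=3
After op 10 (peek()): arr=[18 7 3 1 16] head=3 tail=1 count=3
After op 11 (write(2)): arr=[18 2 3 1 16] head=3 tail=2 count=4

Answer: 1 16 18 2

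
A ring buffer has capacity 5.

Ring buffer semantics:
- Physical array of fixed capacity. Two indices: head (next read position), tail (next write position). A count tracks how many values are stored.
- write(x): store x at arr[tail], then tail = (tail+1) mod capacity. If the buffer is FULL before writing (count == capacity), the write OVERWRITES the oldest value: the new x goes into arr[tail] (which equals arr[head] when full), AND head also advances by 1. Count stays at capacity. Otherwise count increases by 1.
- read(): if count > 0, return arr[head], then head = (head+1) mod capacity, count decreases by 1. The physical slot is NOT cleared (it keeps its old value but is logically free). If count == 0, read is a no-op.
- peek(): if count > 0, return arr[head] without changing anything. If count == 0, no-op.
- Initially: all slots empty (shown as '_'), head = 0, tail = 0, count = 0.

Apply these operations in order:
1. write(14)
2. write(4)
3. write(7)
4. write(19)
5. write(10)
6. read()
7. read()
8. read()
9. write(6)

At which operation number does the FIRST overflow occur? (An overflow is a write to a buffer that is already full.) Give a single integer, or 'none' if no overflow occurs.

After op 1 (write(14)): arr=[14 _ _ _ _] head=0 tail=1 count=1
After op 2 (write(4)): arr=[14 4 _ _ _] head=0 tail=2 count=2
After op 3 (write(7)): arr=[14 4 7 _ _] head=0 tail=3 count=3
After op 4 (write(19)): arr=[14 4 7 19 _] head=0 tail=4 count=4
After op 5 (write(10)): arr=[14 4 7 19 10] head=0 tail=0 count=5
After op 6 (read()): arr=[14 4 7 19 10] head=1 tail=0 count=4
After op 7 (read()): arr=[14 4 7 19 10] head=2 tail=0 count=3
After op 8 (read()): arr=[14 4 7 19 10] head=3 tail=0 count=2
After op 9 (write(6)): arr=[6 4 7 19 10] head=3 tail=1 count=3

Answer: none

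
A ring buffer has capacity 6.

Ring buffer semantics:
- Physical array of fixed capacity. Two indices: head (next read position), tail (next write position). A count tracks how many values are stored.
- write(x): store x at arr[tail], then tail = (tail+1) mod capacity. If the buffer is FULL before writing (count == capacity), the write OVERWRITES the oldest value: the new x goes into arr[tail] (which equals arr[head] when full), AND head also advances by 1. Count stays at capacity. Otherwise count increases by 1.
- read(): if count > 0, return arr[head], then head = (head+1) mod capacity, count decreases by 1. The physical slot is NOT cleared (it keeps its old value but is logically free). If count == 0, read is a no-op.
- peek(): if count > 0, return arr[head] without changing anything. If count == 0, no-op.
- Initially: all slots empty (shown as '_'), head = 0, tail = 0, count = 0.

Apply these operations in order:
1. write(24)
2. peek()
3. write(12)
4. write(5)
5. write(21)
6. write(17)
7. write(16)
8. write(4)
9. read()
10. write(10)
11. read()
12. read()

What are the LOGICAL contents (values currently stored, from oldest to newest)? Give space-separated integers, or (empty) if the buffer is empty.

After op 1 (write(24)): arr=[24 _ _ _ _ _] head=0 tail=1 count=1
After op 2 (peek()): arr=[24 _ _ _ _ _] head=0 tail=1 count=1
After op 3 (write(12)): arr=[24 12 _ _ _ _] head=0 tail=2 count=2
After op 4 (write(5)): arr=[24 12 5 _ _ _] head=0 tail=3 count=3
After op 5 (write(21)): arr=[24 12 5 21 _ _] head=0 tail=4 count=4
After op 6 (write(17)): arr=[24 12 5 21 17 _] head=0 tail=5 count=5
After op 7 (write(16)): arr=[24 12 5 21 17 16] head=0 tail=0 count=6
After op 8 (write(4)): arr=[4 12 5 21 17 16] head=1 tail=1 count=6
After op 9 (read()): arr=[4 12 5 21 17 16] head=2 tail=1 count=5
After op 10 (write(10)): arr=[4 10 5 21 17 16] head=2 tail=2 count=6
After op 11 (read()): arr=[4 10 5 21 17 16] head=3 tail=2 count=5
After op 12 (read()): arr=[4 10 5 21 17 16] head=4 tail=2 count=4

Answer: 17 16 4 10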